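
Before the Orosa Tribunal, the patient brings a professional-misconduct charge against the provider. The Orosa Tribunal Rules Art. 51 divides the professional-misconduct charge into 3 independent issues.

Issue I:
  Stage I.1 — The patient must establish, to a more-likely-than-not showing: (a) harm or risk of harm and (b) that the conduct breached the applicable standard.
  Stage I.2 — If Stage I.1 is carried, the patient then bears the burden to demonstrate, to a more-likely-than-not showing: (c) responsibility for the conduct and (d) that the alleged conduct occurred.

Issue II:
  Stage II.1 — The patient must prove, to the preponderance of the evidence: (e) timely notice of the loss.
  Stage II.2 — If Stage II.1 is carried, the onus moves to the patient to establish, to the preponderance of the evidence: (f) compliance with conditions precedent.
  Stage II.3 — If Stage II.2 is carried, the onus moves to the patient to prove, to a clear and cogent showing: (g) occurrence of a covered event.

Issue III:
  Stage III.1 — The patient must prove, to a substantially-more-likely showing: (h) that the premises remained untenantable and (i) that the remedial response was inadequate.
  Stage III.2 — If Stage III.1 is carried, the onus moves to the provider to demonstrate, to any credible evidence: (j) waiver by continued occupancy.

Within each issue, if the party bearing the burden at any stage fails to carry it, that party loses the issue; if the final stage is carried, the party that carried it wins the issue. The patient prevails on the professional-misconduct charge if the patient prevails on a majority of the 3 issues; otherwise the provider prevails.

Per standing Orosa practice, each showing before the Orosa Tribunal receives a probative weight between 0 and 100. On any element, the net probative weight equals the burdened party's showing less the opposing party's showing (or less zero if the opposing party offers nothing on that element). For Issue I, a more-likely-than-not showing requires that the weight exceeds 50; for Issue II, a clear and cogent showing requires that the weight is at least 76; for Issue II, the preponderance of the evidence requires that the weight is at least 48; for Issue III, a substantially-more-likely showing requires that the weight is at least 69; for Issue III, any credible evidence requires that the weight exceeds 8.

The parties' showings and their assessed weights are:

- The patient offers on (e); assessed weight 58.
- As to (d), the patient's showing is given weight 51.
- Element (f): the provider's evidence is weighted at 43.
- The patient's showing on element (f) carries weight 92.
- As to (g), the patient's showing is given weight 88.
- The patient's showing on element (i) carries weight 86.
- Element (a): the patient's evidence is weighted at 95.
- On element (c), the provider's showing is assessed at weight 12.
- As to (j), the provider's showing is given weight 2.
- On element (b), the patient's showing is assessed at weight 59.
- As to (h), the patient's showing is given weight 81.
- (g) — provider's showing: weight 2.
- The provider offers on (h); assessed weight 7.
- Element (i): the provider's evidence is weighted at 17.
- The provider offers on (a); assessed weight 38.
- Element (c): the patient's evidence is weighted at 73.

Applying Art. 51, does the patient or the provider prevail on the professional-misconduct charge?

patient

— Issue I —
At Stage I.1 the patient must meet a more-likely-than-not showing (weight exceeds 50): on (a) the weight is 95 less the opposing 38 gives net 57, which does exceed 50, so (a) meets the standard; on (b) the weight is 59, which does exceed 50, so (b) meets the standard.
  Stage I.1 is satisfied; the patient continues to bear the burden.
At Stage I.2 the patient must meet a more-likely-than-not showing (weight exceeds 50): on (c) the weight is 73 less the opposing 12 gives net 61, > 50, so (c) meets the standard; on (d) the weight is 51, > 50, so (d) meets the standard.
  All elements met at the final stage.
All stages carried — the patient prevails on this issue.
— Issue II —
At Stage II.1 the patient must meet the preponderance of the evidence (weight is at least 48): on (e) the weight is 58, ≥ 48, so (e) meets the standard.
  Stage II.1 carried; the burden remains with the patient.
At Stage II.2 the patient must meet the preponderance of the evidence (weight is at least 48): on (f) the weight is 92 less the opposing 43 gives net 49, which does reach 48, so (f) meets the standard.
  Stage II.2 carried; the burden remains with the patient.
At Stage II.3 the patient must meet a clear and cogent showing (weight is at least 76): on (g) the weight is 88 less the opposing 2 gives net 86, which does reach 76, so (g) meets the standard.
  All elements met at the final stage.
Every stage carried; the patient prevails on this issue.
— Issue III —
Stage III.1 (patient, a substantially-more-likely showing, weight is at least 69): (h) net 81−7=74 ≥ 69 — meets; (i) net 86−17=69 ≥ 69 — meets.
  The patient carries Stage III.1; the provider now bears the burden.
Stage III.2 (provider, any credible evidence, weight exceeds 8): (j) 2 ≤ 8 — fails.
  Stage III.2 not carried; the provider fails its burden.
The patient prevails on this issue.
Per-issue: Issue I → patient; Issue II → patient; Issue III → patient. The patient must prevail on a majority of issues; overall, the patient prevails.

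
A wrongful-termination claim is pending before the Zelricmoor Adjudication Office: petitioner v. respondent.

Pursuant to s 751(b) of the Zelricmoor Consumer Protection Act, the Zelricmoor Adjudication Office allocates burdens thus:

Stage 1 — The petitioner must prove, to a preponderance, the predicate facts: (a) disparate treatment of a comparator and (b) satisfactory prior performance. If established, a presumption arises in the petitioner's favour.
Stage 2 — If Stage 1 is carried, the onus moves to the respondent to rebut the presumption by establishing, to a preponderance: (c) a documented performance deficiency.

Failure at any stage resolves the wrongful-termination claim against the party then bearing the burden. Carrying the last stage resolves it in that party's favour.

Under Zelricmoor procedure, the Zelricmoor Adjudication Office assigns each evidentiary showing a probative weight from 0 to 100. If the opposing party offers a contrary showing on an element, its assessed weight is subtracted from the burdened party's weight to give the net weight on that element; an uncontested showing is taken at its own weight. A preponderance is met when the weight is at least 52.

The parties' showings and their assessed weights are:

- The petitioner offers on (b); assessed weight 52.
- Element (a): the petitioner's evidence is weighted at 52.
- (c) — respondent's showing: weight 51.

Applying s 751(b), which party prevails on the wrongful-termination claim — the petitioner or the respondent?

petitioner

Stage 1 — burden on petitioner; standard: a preponderance (weight is at least 52).
    (a): 52 ≥ 52 [met]
    (b): 52 ≥ 52 [met]
  Stage 1 carried; the burden shifts to the respondent.
Stage 2 — burden on respondent; standard: a preponderance (weight is at least 52).
    (c): 51 < 52 [not met]
  Stage 2 not carried; the respondent fails its burden.
The analysis ends at Stage 2; the petitioner prevails.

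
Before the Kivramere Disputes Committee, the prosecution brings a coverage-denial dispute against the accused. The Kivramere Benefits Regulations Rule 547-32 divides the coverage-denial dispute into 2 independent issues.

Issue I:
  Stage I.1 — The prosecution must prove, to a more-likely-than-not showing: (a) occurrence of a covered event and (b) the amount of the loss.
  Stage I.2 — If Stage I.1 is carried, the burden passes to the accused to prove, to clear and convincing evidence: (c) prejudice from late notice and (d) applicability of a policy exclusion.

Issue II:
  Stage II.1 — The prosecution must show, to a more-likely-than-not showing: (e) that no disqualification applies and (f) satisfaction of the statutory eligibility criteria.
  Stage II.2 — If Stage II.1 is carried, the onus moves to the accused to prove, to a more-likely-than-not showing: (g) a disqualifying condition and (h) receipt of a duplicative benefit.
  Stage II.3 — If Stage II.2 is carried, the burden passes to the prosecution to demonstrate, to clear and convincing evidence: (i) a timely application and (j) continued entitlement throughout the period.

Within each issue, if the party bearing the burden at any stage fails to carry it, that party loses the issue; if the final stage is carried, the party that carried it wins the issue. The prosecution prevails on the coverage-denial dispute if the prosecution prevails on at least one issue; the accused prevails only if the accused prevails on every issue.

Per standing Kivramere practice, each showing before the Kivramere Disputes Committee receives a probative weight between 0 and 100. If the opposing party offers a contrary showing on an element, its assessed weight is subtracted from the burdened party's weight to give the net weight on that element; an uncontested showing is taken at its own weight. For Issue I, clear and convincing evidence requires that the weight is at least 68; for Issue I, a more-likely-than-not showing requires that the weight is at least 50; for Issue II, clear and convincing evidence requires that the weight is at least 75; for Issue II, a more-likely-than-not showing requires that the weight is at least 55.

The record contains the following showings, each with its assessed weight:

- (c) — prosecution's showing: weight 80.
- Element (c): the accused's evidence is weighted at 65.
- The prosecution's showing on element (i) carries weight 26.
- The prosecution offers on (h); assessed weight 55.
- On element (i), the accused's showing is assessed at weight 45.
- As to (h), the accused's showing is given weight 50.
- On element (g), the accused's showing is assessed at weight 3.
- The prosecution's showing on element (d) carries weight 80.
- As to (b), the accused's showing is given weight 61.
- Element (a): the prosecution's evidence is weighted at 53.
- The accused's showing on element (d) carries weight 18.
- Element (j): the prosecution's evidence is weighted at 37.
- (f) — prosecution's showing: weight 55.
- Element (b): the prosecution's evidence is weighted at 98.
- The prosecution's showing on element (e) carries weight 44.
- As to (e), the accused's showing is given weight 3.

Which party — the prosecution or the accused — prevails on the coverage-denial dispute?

accused

— Issue I —
Stage I.1 — burden on prosecution; standard: a more-likely-than-not showing (weight is at least 50).
    (a): 53 ≥ 50 [met]
    (b): 98 − 61 = 37 < 50 [not met]
  Stage I.1 not carried; the prosecution fails its burden.
The analysis ends at Stage I.1; the accused prevails on this issue.
— Issue II —
At Stage II.1 the prosecution must meet a more-likely-than-not showing (weight is at least 55): on (e) the weight is 44 less the opposing 3 gives net 41, which does not reach 55, so (e) does not meet the standard; on (f) the weight is 55, ≥ 55, so (f) meets the standard.
  The prosecution does not carry Stage II.1.
The accused prevails on this issue.
Per-issue: Issue I → accused; Issue II → accused. The prosecution must prevail on at least one issue; overall, the accused prevails.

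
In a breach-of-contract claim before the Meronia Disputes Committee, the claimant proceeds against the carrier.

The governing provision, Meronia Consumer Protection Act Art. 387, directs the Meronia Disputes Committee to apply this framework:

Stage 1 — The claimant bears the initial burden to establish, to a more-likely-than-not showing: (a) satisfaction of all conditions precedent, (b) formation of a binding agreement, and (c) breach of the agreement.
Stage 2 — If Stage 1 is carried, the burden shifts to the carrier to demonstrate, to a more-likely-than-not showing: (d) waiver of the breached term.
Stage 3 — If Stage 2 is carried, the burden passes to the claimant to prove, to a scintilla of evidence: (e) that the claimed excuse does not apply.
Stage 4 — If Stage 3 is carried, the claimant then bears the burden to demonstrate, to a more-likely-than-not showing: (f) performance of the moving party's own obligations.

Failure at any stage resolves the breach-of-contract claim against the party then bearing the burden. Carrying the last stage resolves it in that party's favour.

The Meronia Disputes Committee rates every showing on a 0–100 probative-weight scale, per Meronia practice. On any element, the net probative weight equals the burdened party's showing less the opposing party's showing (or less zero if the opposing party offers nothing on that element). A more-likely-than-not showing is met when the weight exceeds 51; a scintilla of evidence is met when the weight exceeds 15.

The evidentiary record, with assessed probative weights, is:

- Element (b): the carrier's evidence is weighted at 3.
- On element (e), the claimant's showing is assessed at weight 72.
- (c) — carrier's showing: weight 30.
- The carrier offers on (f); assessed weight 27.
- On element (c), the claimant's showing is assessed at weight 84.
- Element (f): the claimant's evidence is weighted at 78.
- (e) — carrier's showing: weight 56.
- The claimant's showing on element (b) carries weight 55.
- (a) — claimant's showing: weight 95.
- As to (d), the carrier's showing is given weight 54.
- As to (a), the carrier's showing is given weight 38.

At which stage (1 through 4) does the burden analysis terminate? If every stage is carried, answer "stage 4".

Stage 1 (claimant, a more-likely-than-not showing, weight exceeds 51): (a) net 95−38=57 > 51 — meets; (b) net 55−3=52 > 51 — meets; (c) net 84−30=54 > 51 — meets.
  All elements met. The burden passes to the carrier.
Stage 2 (carrier, a more-likely-than-not showing, weight exceeds 51): (d) 54 > 51 — meets.
  Stage 2 carried; the burden shifts to the claimant.
Stage 3 (claimant, a scintilla of evidence, weight exceeds 15): (e) net 72−56=16 > 15 — meets.
  Stage 3 carried; the burden remains with the claimant.
Stage 4 (claimant, a more-likely-than-not showing, weight exceeds 51): (f) net 78−27=51 ≤ 51 — fails.
  Not every element is met, so the claimant fails to carry Stage 4.
The analysis ends at Stage 4; the carrier prevails.

stage 4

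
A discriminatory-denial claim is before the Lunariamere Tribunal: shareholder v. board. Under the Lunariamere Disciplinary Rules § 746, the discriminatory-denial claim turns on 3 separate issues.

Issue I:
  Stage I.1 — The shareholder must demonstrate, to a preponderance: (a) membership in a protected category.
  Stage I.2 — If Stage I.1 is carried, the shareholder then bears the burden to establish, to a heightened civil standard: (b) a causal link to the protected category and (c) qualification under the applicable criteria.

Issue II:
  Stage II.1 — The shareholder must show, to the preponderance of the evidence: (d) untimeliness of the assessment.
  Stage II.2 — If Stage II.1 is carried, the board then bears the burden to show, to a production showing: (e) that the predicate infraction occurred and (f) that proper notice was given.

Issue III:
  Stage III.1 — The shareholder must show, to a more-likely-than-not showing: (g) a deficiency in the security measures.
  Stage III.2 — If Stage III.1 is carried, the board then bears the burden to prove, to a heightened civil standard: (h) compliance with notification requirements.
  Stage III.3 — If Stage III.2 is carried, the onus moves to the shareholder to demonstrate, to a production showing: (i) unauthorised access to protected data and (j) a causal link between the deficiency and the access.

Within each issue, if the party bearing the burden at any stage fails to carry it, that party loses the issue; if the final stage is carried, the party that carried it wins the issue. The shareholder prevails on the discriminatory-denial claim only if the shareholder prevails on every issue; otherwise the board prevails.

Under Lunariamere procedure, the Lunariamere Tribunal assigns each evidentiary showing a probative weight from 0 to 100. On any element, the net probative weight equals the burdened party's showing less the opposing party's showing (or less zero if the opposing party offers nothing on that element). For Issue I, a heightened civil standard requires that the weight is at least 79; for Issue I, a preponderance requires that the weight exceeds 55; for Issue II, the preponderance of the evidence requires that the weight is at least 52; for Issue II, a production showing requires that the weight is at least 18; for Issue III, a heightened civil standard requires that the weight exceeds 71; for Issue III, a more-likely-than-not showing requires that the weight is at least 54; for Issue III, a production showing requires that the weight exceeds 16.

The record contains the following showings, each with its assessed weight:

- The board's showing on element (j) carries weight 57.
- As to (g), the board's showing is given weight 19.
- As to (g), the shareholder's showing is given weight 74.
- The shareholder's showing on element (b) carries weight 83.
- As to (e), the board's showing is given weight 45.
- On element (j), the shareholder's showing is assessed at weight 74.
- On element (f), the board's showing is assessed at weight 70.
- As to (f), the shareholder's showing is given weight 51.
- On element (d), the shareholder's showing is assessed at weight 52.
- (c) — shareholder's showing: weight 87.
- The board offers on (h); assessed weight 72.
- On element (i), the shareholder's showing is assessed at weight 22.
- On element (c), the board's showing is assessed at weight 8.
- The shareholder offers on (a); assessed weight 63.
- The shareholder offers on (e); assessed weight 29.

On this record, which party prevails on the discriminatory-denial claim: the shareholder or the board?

shareholder

— Issue I —
Stage I.1 — burden on shareholder; standard: a preponderance (weight exceeds 55).
    (a): 63 > 55 [met]
  All elements met. The shareholder retains the burden for Stage I.2.
Stage I.2 — burden on shareholder; standard: a heightened civil standard (weight is at least 79).
    (b): 83 ≥ 79 [met]
    (c): 87 − 8 = 79 ≥ 79 [met]
  All elements met at the final stage.
With every stage satisfied, the shareholder prevails on this issue.
— Issue II —
Stage II.1 — burden on shareholder; standard: the preponderance of the evidence (weight is at least 52).
    (d): 52 ≥ 52 [met]
  Stage II.1 is satisfied; the onus moves to the board.
Stage II.2 — burden on board; standard: a production showing (weight is at least 18).
    (e): 45 − 29 = 16 < 18 [not met]
    (f): 70 − 51 = 19 ≥ 18 [met]
  Stage II.2 not carried; the board fails its burden.
The analysis ends at Stage II.2; the shareholder prevails on this issue.
— Issue III —
At Stage III.1 the shareholder must meet a more-likely-than-not showing (weight is at least 54): on (g) the weight is 74 less the opposing 19 gives net 55, which does reach 54, so (g) meets the standard.
  The shareholder carries Stage III.1; the board now bears the burden.
At Stage III.2 the board must meet a heightened civil standard (weight exceeds 71): on (h) the weight is 72, > 71, so (h) meets the standard.
  Stage III.2 is satisfied; the onus moves to the shareholder.
At Stage III.3 the shareholder must meet a production showing (weight exceeds 16): on (i) the weight is 22, > 16, so (i) meets the standard; on (j) the weight is 74 less the opposing 57 gives net 17, which does exceed 16, so (j) meets the standard.
  All elements met at the final stage.
Every stage carried; the shareholder prevails on this issue.
Per-issue: Issue I → shareholder; Issue II → shareholder; Issue III → shareholder. The shareholder must prevail on every issue; overall, the shareholder prevails.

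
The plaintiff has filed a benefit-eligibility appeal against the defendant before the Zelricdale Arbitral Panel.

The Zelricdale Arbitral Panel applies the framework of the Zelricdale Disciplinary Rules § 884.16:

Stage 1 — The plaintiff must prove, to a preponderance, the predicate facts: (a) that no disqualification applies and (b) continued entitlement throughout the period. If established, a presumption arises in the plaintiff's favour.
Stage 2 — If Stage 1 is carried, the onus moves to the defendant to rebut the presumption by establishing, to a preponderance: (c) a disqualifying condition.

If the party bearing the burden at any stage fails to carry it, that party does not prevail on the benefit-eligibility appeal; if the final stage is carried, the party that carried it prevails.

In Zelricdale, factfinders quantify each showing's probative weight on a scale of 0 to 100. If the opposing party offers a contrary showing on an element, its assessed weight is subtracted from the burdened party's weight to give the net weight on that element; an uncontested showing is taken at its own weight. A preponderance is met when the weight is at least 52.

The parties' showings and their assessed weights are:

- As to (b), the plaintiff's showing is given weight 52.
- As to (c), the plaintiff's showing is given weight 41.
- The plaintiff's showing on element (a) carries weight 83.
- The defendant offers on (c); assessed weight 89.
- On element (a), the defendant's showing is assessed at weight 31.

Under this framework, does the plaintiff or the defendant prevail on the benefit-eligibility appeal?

At Stage 1 the plaintiff must meet a preponderance (weight is at least 52): on (a) the weight is 83 less the opposing 31 gives net 52, which does reach 52, so (a) meets the standard; on (b) the weight is 52, ≥ 52, so (b) meets the standard.
  The plaintiff carries Stage 1; the defendant now bears the burden.
At Stage 2 the defendant must meet a preponderance (weight is at least 52): on (c) the weight is 89 less the opposing 41 gives net 48, which does not reach 52, so (c) does not meet the standard.
  Not every element is met, so the defendant fails to carry Stage 2.
So the plaintiff prevails.

plaintiff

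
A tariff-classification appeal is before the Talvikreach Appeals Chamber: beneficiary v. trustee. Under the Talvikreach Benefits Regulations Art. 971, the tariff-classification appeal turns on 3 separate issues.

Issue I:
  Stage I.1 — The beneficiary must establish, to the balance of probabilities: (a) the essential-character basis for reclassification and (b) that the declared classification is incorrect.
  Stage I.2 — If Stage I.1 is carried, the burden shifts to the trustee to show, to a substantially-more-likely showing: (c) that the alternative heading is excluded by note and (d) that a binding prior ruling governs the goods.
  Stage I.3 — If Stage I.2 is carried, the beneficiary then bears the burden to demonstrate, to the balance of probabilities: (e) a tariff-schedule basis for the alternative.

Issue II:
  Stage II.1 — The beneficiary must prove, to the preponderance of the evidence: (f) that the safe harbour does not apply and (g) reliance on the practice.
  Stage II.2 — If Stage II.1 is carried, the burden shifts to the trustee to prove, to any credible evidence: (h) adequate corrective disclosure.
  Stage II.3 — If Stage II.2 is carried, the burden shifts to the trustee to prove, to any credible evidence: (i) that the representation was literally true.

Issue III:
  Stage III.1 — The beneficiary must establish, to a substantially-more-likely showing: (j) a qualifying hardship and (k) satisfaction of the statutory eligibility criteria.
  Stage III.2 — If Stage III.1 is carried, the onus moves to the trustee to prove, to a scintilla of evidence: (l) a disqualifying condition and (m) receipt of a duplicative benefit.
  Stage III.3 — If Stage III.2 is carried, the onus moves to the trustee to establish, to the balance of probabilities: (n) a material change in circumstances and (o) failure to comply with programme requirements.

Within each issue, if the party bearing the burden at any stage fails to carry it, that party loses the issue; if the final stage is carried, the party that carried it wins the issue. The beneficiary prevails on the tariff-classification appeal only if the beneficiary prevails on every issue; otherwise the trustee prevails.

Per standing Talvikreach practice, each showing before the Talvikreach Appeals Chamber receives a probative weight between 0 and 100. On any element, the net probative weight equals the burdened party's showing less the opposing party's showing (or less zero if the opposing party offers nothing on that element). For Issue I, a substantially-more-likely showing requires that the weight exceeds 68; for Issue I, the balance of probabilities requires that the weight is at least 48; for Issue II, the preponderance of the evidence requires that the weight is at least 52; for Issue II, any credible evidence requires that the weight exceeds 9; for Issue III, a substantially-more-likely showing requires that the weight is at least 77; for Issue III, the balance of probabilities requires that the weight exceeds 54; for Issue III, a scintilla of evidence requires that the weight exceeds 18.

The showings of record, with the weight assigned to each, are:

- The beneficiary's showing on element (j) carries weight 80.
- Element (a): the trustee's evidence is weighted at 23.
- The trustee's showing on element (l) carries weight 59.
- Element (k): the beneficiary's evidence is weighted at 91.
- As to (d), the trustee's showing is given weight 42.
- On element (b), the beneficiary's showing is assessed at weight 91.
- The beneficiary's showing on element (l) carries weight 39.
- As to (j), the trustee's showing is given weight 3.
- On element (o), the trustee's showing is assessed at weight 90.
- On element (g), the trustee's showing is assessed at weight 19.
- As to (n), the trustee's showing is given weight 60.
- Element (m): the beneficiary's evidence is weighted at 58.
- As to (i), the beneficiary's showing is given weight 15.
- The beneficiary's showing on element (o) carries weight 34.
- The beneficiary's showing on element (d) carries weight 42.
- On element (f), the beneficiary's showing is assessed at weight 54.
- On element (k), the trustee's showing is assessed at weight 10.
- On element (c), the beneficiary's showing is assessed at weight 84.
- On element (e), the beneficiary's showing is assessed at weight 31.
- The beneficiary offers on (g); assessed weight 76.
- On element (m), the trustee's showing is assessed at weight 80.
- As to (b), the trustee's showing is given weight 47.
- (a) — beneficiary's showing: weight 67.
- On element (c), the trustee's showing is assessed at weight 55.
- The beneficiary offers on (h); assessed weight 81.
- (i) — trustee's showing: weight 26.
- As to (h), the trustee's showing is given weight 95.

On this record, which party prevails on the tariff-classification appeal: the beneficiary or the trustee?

trustee

— Issue I —
Stage I.1 (beneficiary, the balance of probabilities, weight is at least 48): (a) net 67−23=44 < 48 — fails; (b) net 91−47=44 < 48 — fails.
  Not every element is met, so the beneficiary fails to carry Stage I.1.
The trustee prevails on this issue.
— Issue II —
Stage II.1 (beneficiary, the preponderance of the evidence, weight is at least 52): (f) 54 ≥ 52 — meets; (g) net 76−19=57 ≥ 52 — meets.
  The beneficiary carries Stage II.1; the trustee now bears the burden.
Stage II.2 (trustee, any credible evidence, weight exceeds 9): (h) net 95−81=14 > 9 — meets.
  Stage II.2 carried; the burden remains with the trustee.
Stage II.3 (trustee, any credible evidence, weight exceeds 9): (i) net 26−15=11 > 9 — meets.
  All elements met at the final stage.
All stages carried — the trustee prevails on this issue.
— Issue III —
Stage III.1 — burden on beneficiary; standard: a substantially-more-likely showing (weight is at least 77).
    (j): 80 − 3 = 77 ≥ 77 [met]
    (k): 91 − 10 = 81 ≥ 77 [met]
  Stage III.1 is satisfied; the onus moves to the trustee.
Stage III.2 — burden on trustee; standard: a scintilla of evidence (weight exceeds 18).
    (l): 59 − 39 = 20 > 18 [met]
    (m): 80 − 58 = 22 > 18 [met]
  All elements met. The trustee retains the burden for Stage III.3.
Stage III.3 — burden on trustee; standard: the balance of probabilities (weight exceeds 54).
    (n): 60 > 54 [met]
    (o): 90 − 34 = 56 > 54 [met]
  All elements met at the final stage.
All stages carried — the trustee prevails on this issue.
Per-issue: Issue I → trustee; Issue II → trustee; Issue III → trustee. The beneficiary must prevail on every issue; overall, the trustee prevails.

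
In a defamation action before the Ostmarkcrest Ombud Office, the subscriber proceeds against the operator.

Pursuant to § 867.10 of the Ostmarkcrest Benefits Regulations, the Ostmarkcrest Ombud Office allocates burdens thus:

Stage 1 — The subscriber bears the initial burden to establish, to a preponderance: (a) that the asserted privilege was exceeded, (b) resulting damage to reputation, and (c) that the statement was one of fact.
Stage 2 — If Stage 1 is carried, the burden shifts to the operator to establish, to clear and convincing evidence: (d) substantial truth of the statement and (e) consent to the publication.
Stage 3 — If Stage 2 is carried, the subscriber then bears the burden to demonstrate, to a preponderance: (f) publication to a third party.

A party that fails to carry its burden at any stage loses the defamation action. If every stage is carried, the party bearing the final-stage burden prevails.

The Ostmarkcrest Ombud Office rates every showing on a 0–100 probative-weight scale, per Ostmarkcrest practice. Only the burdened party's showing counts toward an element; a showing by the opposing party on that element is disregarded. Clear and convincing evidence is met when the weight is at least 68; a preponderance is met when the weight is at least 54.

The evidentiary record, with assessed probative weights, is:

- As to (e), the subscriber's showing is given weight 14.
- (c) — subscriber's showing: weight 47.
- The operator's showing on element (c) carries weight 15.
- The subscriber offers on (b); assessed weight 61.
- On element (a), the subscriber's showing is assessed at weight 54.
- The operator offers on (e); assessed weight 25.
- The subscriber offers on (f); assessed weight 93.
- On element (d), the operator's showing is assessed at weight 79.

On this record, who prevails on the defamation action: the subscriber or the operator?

operator

Stage 1 (subscriber, a preponderance, weight is at least 54): (a) 54 ≥ 54 — meets; (b) 61 ≥ 54 — meets; (c) 47 (operator's 15 disregarded) < 54 — fails.
  Stage 1 not carried; the subscriber fails its burden.
The analysis ends at Stage 1; the operator prevails.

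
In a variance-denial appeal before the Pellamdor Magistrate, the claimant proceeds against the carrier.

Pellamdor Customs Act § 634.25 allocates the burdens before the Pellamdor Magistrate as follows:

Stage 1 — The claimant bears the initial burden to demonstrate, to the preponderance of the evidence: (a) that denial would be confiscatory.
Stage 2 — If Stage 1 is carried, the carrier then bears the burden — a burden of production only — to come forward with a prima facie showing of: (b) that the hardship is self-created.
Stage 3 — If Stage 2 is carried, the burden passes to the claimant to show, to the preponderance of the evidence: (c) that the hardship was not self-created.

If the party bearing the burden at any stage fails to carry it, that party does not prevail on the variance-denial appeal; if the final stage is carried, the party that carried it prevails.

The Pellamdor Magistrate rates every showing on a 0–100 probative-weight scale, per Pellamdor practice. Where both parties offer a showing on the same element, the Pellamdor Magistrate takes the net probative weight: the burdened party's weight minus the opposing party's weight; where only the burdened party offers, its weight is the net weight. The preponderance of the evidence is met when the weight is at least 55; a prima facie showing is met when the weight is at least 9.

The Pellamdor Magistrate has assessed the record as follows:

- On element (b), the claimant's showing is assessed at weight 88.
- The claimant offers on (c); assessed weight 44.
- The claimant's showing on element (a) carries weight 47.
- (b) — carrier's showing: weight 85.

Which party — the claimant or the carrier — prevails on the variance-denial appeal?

At Stage 1 the claimant must meet the preponderance of the evidence (weight is at least 55): on (a) the weight is 47, < 55, so (a) does not meet the standard.
  The claimant does not carry Stage 1.
The carrier prevails.

carrier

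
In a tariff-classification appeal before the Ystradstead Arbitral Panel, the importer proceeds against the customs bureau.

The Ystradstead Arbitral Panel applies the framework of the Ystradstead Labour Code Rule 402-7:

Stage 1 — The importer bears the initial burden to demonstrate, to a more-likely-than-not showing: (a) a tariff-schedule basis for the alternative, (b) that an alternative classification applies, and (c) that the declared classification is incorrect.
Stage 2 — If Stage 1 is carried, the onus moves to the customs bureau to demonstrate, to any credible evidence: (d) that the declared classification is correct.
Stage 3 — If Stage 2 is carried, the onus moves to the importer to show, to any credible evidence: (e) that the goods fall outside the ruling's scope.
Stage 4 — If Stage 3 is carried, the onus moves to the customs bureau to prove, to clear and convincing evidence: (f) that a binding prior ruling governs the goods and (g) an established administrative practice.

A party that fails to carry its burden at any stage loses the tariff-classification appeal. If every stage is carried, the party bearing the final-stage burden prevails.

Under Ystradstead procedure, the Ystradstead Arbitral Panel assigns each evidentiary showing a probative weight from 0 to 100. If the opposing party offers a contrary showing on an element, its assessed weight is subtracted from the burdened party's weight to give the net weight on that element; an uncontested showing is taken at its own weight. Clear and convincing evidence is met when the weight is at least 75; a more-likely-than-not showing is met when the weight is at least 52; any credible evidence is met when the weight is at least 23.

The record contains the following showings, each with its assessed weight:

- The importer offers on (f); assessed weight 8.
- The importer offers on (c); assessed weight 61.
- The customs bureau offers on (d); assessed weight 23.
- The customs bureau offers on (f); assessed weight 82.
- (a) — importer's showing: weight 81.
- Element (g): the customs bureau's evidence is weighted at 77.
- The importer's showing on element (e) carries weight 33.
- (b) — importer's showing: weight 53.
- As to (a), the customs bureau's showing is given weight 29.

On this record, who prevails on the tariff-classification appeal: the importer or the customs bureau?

importer

Stage 1 (importer, a more-likely-than-not showing, weight is at least 52): (a) net 81−29=52 ≥ 52 — meets; (b) 53 ≥ 52 — meets; (c) 61 ≥ 52 — meets.
  All elements met. The burden passes to the customs bureau.
Stage 2 (customs bureau, any credible evidence, weight is at least 23): (d) 23 ≥ 23 — meets.
  Stage 2 is satisfied; the onus moves to the importer.
Stage 3 (importer, any credible evidence, weight is at least 23): (e) 33 ≥ 23 — meets.
  Stage 3 is satisfied; the onus moves to the customs bureau.
Stage 4 (customs bureau, clear and convincing evidence, weight is at least 75): (f) net 82−8=74 < 75 — fails; (g) 77 ≥ 75 — meets.
  Stage 4 not carried; the customs bureau fails its burden.
The analysis ends at Stage 4; the importer prevails.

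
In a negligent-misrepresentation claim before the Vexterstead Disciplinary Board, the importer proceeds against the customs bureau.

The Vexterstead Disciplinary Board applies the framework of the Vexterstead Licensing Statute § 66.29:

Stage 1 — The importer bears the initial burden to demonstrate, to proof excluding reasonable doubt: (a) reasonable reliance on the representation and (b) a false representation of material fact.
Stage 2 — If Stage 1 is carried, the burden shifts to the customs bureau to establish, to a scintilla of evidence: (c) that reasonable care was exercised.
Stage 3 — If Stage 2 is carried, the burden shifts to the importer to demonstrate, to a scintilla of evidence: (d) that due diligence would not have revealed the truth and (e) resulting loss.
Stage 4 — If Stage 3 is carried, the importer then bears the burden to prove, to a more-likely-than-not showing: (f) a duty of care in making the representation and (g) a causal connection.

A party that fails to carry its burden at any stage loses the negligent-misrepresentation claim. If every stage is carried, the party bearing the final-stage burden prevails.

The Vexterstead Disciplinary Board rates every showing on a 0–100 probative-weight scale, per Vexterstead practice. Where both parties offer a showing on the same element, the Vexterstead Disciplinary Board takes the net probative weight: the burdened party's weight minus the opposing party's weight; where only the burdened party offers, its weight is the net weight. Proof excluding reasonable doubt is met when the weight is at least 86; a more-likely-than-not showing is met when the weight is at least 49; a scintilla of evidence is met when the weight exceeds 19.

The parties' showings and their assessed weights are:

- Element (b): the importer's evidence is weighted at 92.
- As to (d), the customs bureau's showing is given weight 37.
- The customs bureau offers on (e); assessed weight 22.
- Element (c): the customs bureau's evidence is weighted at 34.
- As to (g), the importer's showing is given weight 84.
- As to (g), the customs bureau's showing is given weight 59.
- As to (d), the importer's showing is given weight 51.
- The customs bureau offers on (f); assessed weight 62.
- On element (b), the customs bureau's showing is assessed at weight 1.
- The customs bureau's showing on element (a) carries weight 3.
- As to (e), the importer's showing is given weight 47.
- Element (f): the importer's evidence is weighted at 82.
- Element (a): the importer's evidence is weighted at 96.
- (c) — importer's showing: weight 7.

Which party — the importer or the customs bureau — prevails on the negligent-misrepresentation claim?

Stage 1 (importer, proof excluding reasonable doubt, weight is at least 86): (a) net 96−3=93 ≥ 86 — meets; (b) net 92−1=91 ≥ 86 — meets.
  The importer carries Stage 1; the customs bureau now bears the burden.
Stage 2 (customs bureau, a scintilla of evidence, weight exceeds 19): (c) net 34−7=27 > 19 — meets.
  All elements met. The burden passes to the importer.
Stage 3 (importer, a scintilla of evidence, weight exceeds 19): (d) net 51−37=14 ≤ 19 — fails; (e) net 47−22=25 > 19 — meets.
  The importer does not carry Stage 3.
The analysis ends at Stage 3; the customs bureau prevails.

customs bureau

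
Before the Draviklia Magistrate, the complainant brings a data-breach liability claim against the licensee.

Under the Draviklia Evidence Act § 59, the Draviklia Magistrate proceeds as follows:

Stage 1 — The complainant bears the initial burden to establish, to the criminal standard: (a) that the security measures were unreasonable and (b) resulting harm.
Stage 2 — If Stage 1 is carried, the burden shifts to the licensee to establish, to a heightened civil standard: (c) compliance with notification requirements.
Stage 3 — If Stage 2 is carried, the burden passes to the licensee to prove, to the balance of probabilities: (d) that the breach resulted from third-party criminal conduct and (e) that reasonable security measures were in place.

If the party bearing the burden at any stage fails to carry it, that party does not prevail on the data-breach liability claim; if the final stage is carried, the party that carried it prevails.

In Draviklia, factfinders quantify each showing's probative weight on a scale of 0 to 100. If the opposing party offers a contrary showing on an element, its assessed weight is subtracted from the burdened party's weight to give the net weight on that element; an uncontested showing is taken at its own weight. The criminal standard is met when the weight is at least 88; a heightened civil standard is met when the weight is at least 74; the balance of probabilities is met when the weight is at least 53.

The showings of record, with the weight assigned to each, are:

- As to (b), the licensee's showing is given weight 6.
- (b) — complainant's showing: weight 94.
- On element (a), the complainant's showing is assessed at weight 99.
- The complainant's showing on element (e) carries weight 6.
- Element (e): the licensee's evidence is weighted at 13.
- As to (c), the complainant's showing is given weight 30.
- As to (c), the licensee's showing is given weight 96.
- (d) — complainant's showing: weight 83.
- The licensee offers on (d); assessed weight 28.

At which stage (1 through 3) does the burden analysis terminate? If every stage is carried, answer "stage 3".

At Stage 1 the complainant must meet the criminal standard (weight is at least 88): on (a) the weight is 99, ≥ 88, so (a) meets the standard; on (b) the weight is 94 less the opposing 6 gives net 88, ≥ 88, so (b) meets the standard.
  Stage 1 carried; the burden shifts to the licensee.
At Stage 2 the licensee must meet a heightened civil standard (weight is at least 74): on (c) the weight is 96 less the opposing 30 gives net 66, which does not reach 74, so (c) does not meet the standard.
  The licensee does not carry Stage 2.
The analysis ends at Stage 2; the complainant prevails.

stage 2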